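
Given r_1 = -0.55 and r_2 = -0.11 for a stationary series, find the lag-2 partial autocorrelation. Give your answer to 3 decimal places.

φ_{22} = (r_2 − r_1²) / (1 − r_1²)
r_1² = (-0.55)² = 0.3025
Numerator = -0.11 − 0.3025 = -0.4125; denominator = 1 − 0.3025 = 0.6975
φ_{22} = -0.4125 / 0.6975 = -0.591

-0.591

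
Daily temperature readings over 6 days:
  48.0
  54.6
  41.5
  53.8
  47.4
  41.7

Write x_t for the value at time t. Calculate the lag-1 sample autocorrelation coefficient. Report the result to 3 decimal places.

-0.499

Mean x̄ = (48.0 + 54.6 + 41.5 + 53.8 + 47.4 + 41.7)/6 = 47.8333
Σ(x_t−x̄)(x_{t+1}−x̄) = (1.1278) + (-42.8556) + (-37.7889) + (-2.5856) + (2.6578) = -79.4444
Denominator Σ(x_t−x̄)² = 159.3333
r_1 = -79.4444 / 159.3333 = -0.499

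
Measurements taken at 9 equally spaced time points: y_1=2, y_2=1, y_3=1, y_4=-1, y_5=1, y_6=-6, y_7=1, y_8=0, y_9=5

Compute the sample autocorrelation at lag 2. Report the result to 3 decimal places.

0.225

Mean ȳ = (2 + 1 + 1 − 1 + 1 − 6 + 1 + 0 + 5)/9 = 0.4444
Σ(y_t−ȳ)(y_{t+2}−ȳ) = (0.8642) + (-0.8025) + (0.3086) + (9.3086) + (0.3086) + (2.8642) + (2.5309) = 15.3827
Denominator Σ(y_t−ȳ)² = 68.2222
r_2 = 15.3827 / 68.2222 = 0.225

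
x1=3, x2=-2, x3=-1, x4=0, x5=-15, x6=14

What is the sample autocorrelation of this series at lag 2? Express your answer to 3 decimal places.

Mean x̄ = (3 − 2 − 1 + 0 − 15 + 14)/6 = -0.1667
Σ(x_t−x̄)(x_{t+2}−x̄) = (-2.6389) + (-0.3056) + (12.3611) + (2.3611) = 11.7778
Denominator Σ(x_t−x̄)² = 434.8333
r_2 = 11.7778 / 434.8333 = 0.027

0.027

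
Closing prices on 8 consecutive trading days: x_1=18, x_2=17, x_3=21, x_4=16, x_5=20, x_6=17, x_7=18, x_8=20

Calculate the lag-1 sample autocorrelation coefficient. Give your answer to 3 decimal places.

-0.709

Mean x̄ = (18 + 17 + 21 + 16 + 20 + 17 + 18 + 20)/8 = 18.3750
Deviations from mean: -0.3750, -1.3750, 2.6250, -2.3750, 1.6250, -1.3750, -0.3750, 1.6250
Σ(x_t−x̄)(x_{t+1}−x̄) = (0.5156) + (-3.6094) + (-6.2344) + (-3.8594) + (-2.2344) + (0.5156) + (-0.6094) = -15.5156
Denominator Σ(x_t−x̄)² = 21.8750
r_1 = -15.5156 / 21.8750 = -0.709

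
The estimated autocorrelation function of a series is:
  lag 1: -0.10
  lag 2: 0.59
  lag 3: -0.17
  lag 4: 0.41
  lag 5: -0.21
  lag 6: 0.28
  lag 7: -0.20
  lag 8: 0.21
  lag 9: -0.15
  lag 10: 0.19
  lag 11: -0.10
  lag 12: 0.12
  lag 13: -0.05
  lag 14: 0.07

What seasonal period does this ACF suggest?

2

The largest autocorrelation is r_2 = 0.59, with weaker echoes at lags 4 (0.41), 6 (0.28), 8 (0.21) and 10 (0.19); the remaining lags stay at or below 0.12.
The dominant spike at lag 2 indicates a seasonal period of 2.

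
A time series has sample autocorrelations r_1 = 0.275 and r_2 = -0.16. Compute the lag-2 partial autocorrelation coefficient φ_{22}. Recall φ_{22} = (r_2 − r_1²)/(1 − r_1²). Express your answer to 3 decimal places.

φ_{22} = (r_2 − r_1²) / (1 − r_1²)
r_1² = (0.275)² = 0.075625
Numerator = -0.16 − 0.0756 = -0.2356; denominator = 1 − 0.0756 = 0.9244
φ_{22} = -0.2356 / 0.9244 = -0.255

-0.255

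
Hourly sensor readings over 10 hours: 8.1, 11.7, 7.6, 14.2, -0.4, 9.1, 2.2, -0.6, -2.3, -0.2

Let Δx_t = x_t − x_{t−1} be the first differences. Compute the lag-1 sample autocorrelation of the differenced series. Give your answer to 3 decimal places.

First differences Δx: 3.6, -4.1, 6.6, -14.6, 9.5, -6.9, -2.8, -1.7, 2.1
Mean of differences = -0.9222
Numerator Σ(Δx_t−Δx̄)(Δx_{t+1}−Δx̄) = -335.6816
Denominator Σ(Δx_t−Δx̄)² = 431.8356
r_1(Δx) = -335.6816 / 431.8356 = -0.777

-0.777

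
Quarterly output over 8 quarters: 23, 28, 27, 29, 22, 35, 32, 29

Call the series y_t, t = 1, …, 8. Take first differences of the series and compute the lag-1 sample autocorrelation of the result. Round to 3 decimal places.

-0.560

First differences Δy: 5, -1, 2, -7, 13, -3, -3
Mean of differences = 0.8571
Numerator Σ(Δy_t−Δȳ)(Δy_{t+1}−Δȳ) = -146.1633
Denominator Σ(Δy_t−Δȳ)² = 260.8571
r_1(Δy) = -146.1633 / 260.8571 = -0.560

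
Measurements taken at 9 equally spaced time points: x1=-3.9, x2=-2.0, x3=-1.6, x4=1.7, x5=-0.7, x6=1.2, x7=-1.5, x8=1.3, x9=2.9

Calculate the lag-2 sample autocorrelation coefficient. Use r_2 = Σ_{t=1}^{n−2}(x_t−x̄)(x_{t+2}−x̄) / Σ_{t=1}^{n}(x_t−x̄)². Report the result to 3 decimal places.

Mean x̄ = (-3.9 − 2.0 − 1.6 + 1.7 − 0.7 + 1.2 − 1.5 + 1.3 + 2.9)/9 = -0.2889
Numerator Σ_{t=1}^{7}(x_t−x̄)(x_{t+2}−x̄) = 3.8331
Denominator Σ(x_t−x̄)² = 38.1889
r_2 = 3.8331 / 38.1889 = 0.100

0.100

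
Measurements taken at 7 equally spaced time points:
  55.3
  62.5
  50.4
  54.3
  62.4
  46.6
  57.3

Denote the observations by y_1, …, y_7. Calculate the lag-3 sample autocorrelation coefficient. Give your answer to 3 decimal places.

Mean ȳ = (55.3 + 62.5 + 50.4 + 54.3 + 62.4 + 46.6 + 57.3)/7 = 55.5429
Numerator Σ_{t=1}^{4}(y_t−ȳ)(y_{t+3}−ȳ) = 91.8159
Denominator Σ(y_t−ȳ)² = 206.5371
r_3 = 91.8159 / 206.5371 = 0.445

0.445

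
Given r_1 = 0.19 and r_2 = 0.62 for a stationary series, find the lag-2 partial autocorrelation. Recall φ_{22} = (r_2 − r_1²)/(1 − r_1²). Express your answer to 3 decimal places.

0.606

φ_{22} = (r_2 − r_1²) / (1 − r_1²)
r_1² = (0.19)² = 0.0361
Numerator = 0.62 − 0.0361 = 0.5839; denominator = 1 − 0.0361 = 0.9639
φ_{22} = 0.5839 / 0.9639 = 0.606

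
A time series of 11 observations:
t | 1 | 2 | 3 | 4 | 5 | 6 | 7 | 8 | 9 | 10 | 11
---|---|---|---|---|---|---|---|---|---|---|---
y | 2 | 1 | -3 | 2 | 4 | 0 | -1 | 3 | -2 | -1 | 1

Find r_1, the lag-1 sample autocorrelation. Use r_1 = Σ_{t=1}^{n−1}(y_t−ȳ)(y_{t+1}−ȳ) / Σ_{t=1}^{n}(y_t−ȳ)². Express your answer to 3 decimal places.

Mean ȳ = (2 + 1 − 3 + 2 + 4 + 0 − 1 + 3 − 2 − 1 + 1)/11 = 0.5455
Numerator Σ_{t=1}^{10}(y_t−ȳ)(y_{t+1}−ȳ) = -8.9339
Denominator Σ(y_t−ȳ)² = 46.7273
r_1 = -8.9339 / 46.7273 = -0.191

-0.191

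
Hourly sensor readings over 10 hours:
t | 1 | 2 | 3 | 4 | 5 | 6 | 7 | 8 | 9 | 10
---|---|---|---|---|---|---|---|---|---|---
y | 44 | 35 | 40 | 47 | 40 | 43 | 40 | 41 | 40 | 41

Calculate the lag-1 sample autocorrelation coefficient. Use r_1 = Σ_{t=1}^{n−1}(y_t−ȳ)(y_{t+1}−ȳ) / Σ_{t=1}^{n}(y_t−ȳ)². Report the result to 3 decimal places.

-0.313

Mean ȳ = (44 + 35 + 40 + 47 + 40 + 43 + 40 + 41 + 40 + 41)/10 = 41.1000
Numerator Σ_{t=1}^{9}(y_t−ȳ)(y_{t+1}−ȳ) = -27.8100
Denominator Σ(y_t−ȳ)² = 88.9000
r_1 = -27.8100 / 88.9000 = -0.313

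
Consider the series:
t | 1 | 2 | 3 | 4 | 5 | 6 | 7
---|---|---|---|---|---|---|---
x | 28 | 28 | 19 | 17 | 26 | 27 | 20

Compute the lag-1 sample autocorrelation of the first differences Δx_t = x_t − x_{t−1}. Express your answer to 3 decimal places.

-0.005

First differences Δx: 0, -9, -2, 9, 1, -7
Mean of differences = -1.3333
Numerator Σ(Δx_t−Δx̄)(Δx_{t+1}−Δx̄) = -1.1111
Denominator Σ(Δx_t−Δx̄)² = 205.3333
r_1(Δx) = -1.1111 / 205.3333 = -0.005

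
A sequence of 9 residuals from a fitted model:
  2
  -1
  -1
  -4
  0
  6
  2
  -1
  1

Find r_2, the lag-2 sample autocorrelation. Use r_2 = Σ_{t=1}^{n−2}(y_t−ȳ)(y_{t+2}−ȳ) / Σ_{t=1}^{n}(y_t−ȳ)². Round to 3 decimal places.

-0.446

Mean ȳ = (2 − 1 − 1 − 4 + 0 + 6 + 2 − 1 + 1)/9 = 0.4444
Σ(y_t−ȳ)(y_{t+2}−ȳ) = (-2.2469) + (6.4198) + (0.6420) + (-24.6914) + (-0.6914) + (-8.0247) + (0.8642) = -27.7284
Denominator Σ(y_t−ȳ)² = 62.2222
r_2 = -27.7284 / 62.2222 = -0.446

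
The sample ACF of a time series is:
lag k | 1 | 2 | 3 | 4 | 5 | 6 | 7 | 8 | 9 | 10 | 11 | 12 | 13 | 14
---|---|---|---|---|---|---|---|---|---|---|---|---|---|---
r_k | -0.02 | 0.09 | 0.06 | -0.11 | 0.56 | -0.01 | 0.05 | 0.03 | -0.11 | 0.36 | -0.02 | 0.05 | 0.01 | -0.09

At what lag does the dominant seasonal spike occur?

The largest autocorrelation is r_5 = 0.56, with a weaker echo at lag 10 (0.36); the remaining lags stay at or below 0.09.
The dominant spike at lag 5 indicates a seasonal period of 5.

5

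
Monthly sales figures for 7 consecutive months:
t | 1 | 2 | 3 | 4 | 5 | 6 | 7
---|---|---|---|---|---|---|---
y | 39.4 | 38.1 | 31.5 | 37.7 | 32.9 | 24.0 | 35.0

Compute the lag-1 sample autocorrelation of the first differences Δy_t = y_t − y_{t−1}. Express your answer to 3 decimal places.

First differences Δy: -1.3, -6.6, 6.2, -4.8, -8.9, 11.0
Mean of differences = -0.7333
Numerator Σ(Δy_t−Δȳ)(Δy_{t+1}−Δȳ) = -128.1578
Denominator Σ(Δy_t−Δȳ)² = 303.7133
r_1(Δy) = -128.1578 / 303.7133 = -0.422

-0.422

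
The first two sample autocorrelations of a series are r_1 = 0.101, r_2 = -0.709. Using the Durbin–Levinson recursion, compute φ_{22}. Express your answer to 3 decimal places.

-0.727

φ_{22} = (r_2 − r_1²) / (1 − r_1²)
r_1² = (0.101)² = 0.010201
Numerator = -0.709 − 0.0102 = -0.7192; denominator = 1 − 0.0102 = 0.9898
φ_{22} = -0.7192 / 0.9898 = -0.727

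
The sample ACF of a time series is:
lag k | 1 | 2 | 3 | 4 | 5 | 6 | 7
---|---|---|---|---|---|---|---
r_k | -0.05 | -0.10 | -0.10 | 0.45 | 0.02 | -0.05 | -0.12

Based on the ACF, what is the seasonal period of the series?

The largest autocorrelation is r_4 = 0.45; the remaining lags stay at or below 0.02.
The dominant spike at lag 4 indicates a seasonal period of 4.

4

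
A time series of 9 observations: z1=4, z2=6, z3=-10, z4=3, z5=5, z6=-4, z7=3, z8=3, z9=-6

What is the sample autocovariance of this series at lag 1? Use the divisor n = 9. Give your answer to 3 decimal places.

-10.540

Mean z̄ = (4 + 6 − 10 + 3 + 5 − 4 + 3 + 3 − 6)/9 = 0.4444
Σ_{t=1}^{8}(z_t−z̄)(z_{t+1}−z̄) = -94.8642
γ_1 = -94.8642 / 9 = -10.540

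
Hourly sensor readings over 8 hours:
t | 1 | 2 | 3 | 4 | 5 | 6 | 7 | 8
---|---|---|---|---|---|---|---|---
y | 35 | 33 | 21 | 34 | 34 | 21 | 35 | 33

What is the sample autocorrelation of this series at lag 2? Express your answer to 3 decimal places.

Mean ȳ = (35 + 33 + 21 + 34 + 34 + 21 + 35 + 33)/8 = 30.7500
Deviations from mean: 4.2500, 2.2500, -9.7500, 3.2500, 3.2500, -9.7500, 4.2500, 2.2500
Σ(y_t−ȳ)(y_{t+2}−ȳ) = (-41.4375) + (7.3125) + (-31.6875) + (-31.6875) + (13.8125) + (-21.9375) = -105.6250
Denominator Σ(y_t−ȳ)² = 257.5000
r_2 = -105.6250 / 257.5000 = -0.410

-0.410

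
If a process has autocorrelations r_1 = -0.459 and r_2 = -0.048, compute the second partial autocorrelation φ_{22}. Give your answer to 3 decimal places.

φ_{22} = (r_2 − r_1²) / (1 − r_1²)
r_1² = (-0.459)² = 0.210681
Numerator = -0.048 − 0.2107 = -0.2587; denominator = 1 − 0.2107 = 0.7893
φ_{22} = -0.2587 / 0.7893 = -0.328

-0.328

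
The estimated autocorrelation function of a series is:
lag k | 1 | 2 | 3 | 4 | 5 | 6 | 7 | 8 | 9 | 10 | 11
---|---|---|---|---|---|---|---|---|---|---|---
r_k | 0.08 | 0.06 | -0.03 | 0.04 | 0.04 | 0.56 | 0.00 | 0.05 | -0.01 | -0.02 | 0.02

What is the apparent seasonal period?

6

The largest autocorrelation is r_6 = 0.56; the remaining lags stay at or below 0.08.
The dominant spike at lag 6 indicates a seasonal period of 6.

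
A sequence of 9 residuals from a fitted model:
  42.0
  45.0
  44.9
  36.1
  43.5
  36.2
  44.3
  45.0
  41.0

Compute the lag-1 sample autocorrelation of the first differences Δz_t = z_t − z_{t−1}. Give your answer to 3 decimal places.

First differences Δz: 3.0, -0.1, -8.8, 7.4, -7.3, 8.1, 0.7, -4.0
Mean of differences = -0.1250
Numerator Σ(Δz_t−Δz̄)(Δz_{t+1}−Δz̄) = -174.8356
Denominator Σ(Δz_t−Δz̄)² = 276.4750
r_1(Δz) = -174.8356 / 276.4750 = -0.632

-0.632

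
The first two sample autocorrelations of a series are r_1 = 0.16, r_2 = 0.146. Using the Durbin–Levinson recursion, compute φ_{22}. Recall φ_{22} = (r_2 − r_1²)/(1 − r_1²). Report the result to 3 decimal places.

φ_{22} = (r_2 − r_1²) / (1 − r_1²)
r_1² = (0.16)² = 0.0256
Numerator = 0.146 − 0.0256 = 0.1204; denominator = 1 − 0.0256 = 0.9744
φ_{22} = 0.1204 / 0.9744 = 0.124

0.124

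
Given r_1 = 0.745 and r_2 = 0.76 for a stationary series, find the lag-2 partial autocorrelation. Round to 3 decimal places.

φ_{22} = (r_2 − r_1²) / (1 − r_1²)
r_1² = (0.745)² = 0.555025
Numerator = 0.76 − 0.5550 = 0.2050; denominator = 1 − 0.5550 = 0.4450
φ_{22} = 0.2050 / 0.4450 = 0.461

0.461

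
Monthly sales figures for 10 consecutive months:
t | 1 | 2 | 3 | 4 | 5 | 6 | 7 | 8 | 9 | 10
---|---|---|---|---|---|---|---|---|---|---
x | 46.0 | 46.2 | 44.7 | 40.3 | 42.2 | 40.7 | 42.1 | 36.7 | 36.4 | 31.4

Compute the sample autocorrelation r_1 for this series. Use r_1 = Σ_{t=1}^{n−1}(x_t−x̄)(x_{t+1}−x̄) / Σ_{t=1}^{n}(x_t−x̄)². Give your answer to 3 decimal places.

0.504

Mean x̄ = (46.0 + 46.2 + 44.7 + 40.3 + 42.2 + 40.7 + 42.1 + 36.7 + 36.4 + 31.4)/10 = 40.6700
Numerator Σ_{t=1}^{9}(x_t−x̄)(x_{t+1}−x̄) = 100.6501
Denominator Σ(x_t−x̄)² = 199.6810
r_1 = 100.6501 / 199.6810 = 0.504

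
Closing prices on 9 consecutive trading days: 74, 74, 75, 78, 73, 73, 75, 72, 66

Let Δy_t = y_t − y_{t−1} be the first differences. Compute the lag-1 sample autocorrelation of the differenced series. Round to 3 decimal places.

-0.039

First differences Δy: 0, 1, 3, -5, 0, 2, -3, -6
Mean of differences = -1.0000
Numerator Σ(Δy_t−Δȳ)(Δy_{t+1}−Δȳ) = -3.0000
Denominator Σ(Δy_t−Δȳ)² = 76.0000
r_1(Δy) = -3.0000 / 76.0000 = -0.039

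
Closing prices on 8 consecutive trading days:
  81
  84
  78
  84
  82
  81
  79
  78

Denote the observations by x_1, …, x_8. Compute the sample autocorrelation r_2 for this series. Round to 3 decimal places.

0.100

Mean x̄ = (81 + 84 + 78 + 84 + 82 + 81 + 79 + 78)/8 = 80.8750
Deviations from mean: 0.1250, 3.1250, -2.8750, 3.1250, 1.1250, 0.1250, -1.8750, -2.8750
Σ(x_t−x̄)(x_{t+2}−x̄) = (-0.3594) + (9.7656) + (-3.2344) + (0.3906) + (-2.1094) + (-0.3594) = 4.0938
Denominator Σ(x_t−x̄)² = 40.8750
r_2 = 4.0938 / 40.8750 = 0.100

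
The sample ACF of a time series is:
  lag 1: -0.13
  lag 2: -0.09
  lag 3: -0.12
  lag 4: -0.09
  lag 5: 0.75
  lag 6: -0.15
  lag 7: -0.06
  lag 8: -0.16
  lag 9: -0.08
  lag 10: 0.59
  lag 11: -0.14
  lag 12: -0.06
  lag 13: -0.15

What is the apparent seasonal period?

5

The largest autocorrelation is r_5 = 0.75, with a weaker echo at lag 10 (0.59); the remaining lags stay at or below -0.06.
The dominant spike at lag 5 indicates a seasonal period of 5.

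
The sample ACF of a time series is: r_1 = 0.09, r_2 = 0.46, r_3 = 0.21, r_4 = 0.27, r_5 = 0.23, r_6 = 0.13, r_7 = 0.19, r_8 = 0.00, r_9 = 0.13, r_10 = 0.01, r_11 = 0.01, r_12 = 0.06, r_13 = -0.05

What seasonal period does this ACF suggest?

2

The largest autocorrelation is r_2 = 0.46, with a weaker echo at lag 4 (0.27); the remaining lags stay at or below 0.23.
The dominant spike at lag 2 indicates a seasonal period of 2.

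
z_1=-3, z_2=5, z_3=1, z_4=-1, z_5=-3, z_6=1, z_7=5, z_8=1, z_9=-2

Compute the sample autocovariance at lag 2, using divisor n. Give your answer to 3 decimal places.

Mean z̄ = (-3 + 5 + 1 − 1 − 3 + 1 + 5 + 1 − 2)/9 = 0.4444
Σ_{t=1}^{7}(z_t−z̄)(z_{t+2}−z̄) = -37.7284
γ_2 = -37.7284 / 9 = -4.192

-4.192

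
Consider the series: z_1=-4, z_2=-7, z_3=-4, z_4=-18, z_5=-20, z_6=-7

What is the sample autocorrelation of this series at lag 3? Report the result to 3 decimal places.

Mean z̄ = (-4 − 7 − 4 − 18 − 20 − 7)/6 = -10.0000
Σ(z_t−z̄)(z_{t+3}−z̄) = (-48.0000) + (-30.0000) + (18.0000) = -60.0000
Denominator Σ(z_t−z̄)² = 254.0000
r_3 = -60.0000 / 254.0000 = -0.236

-0.236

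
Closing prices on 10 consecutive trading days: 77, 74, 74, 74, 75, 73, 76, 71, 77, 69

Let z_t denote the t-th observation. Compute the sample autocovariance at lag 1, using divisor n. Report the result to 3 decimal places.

-3.300

Mean z̄ = (77 + 74 + 74 + 74 + 75 + 73 + 76 + 71 + 77 + 69)/10 = 74.0000
Σ_{t=1}^{9}(z_t−z̄)(z_{t+1}−z̄) = -33.0000
γ_1 = -33.0000 / 10 = -3.300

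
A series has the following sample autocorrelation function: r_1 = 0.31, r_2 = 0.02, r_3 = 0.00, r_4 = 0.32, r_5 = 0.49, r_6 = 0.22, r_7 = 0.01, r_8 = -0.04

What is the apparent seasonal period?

The largest autocorrelation is r_5 = 0.49; the remaining lags stay at or below 0.32. The elevated value at lag 1 (0.31), dropping to 0.02 at lag 2, reflects decaying short-term dependence rather than seasonality.
The dominant spike at lag 5 indicates a seasonal period of 5.

5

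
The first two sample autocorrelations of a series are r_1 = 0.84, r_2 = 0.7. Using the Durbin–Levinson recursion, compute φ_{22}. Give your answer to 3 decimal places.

φ_{22} = (r_2 − r_1²) / (1 − r_1²)
r_1² = (0.84)² = 0.7056
Numerator = 0.7 − 0.7056 = -0.0056; denominator = 1 − 0.7056 = 0.2944
φ_{22} = -0.0056 / 0.2944 = -0.019

-0.019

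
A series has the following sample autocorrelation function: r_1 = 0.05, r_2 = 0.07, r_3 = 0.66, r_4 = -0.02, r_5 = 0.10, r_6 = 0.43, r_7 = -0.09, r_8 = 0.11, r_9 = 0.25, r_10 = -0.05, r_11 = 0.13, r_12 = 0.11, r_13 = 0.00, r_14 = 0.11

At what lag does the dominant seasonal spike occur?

The largest autocorrelation is r_3 = 0.66, with weaker echoes at lags 6 (0.43) and 9 (0.25); the remaining lags stay at or below 0.13.
The dominant spike at lag 3 indicates a seasonal period of 3.

3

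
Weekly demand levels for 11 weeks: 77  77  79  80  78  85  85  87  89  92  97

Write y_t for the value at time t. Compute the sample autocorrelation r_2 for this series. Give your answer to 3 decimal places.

0.408

Mean ȳ = (77 + 77 + 79 + 80 + 78 + 85 + 85 + 87 + 89 + 92 + 97)/11 = 84.1818
Numerator Σ_{t=1}^{9}(y_t−ȳ)(y_{t+2}−ȳ) = 180.8430
Denominator Σ(y_t−ȳ)² = 443.6364
r_2 = 180.8430 / 443.6364 = 0.408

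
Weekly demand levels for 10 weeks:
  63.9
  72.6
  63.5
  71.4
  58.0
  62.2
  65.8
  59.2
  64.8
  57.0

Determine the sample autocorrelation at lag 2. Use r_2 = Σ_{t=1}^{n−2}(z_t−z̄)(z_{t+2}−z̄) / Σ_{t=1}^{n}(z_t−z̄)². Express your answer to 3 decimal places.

0.351

Mean z̄ = (63.9 + 72.6 + 63.5 + 71.4 + 58.0 + 62.2 + 65.8 + 59.2 + 64.8 + 57.0)/10 = 63.8400
Numerator Σ_{t=1}^{8}(z_t−z̄)(z_{t+2}−z̄) = 85.5748
Denominator Σ(z_t−z̄)² = 243.8840
r_2 = 85.5748 / 243.8840 = 0.351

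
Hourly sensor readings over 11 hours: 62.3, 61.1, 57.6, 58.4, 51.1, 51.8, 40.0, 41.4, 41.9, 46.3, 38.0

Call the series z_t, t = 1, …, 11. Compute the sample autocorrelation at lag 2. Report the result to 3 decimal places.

Mean z̄ = (62.3 + 61.1 + 57.6 + 58.4 + 51.1 + 51.8 + 40.0 + 41.4 + 41.9 + 46.3 + 38.0)/11 = 49.9909
Numerator Σ_{t=1}^{9}(z_t−z̄)(z_{t+2}−z̄) = 393.6689
Denominator Σ(z_t−z̄)² = 804.5291
r_2 = 393.6689 / 804.5291 = 0.489

0.489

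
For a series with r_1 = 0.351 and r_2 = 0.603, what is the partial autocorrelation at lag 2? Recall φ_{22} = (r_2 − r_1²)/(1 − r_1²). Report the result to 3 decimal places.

φ_{22} = (r_2 − r_1²) / (1 − r_1²)
r_1² = (0.351)² = 0.123201
Numerator = 0.603 − 0.1232 = 0.4798; denominator = 1 − 0.1232 = 0.8768
φ_{22} = 0.4798 / 0.8768 = 0.547

0.547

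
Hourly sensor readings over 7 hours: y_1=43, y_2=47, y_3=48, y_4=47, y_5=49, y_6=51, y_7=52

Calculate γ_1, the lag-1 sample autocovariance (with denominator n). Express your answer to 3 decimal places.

Mean ȳ = (43 + 47 + 48 + 47 + 49 + 51 + 52)/7 = 48.1429
Σ_{t=1}^{6}(y_t−ȳ)(y_{t+1}−ȳ) = 18.6939
γ_1 = 18.6939 / 7 = 2.671

2.671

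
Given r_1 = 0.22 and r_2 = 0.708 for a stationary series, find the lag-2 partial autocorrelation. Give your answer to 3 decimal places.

0.693

φ_{22} = (r_2 − r_1²) / (1 − r_1²)
r_1² = (0.22)² = 0.0484
Numerator = 0.708 − 0.0484 = 0.6596; denominator = 1 − 0.0484 = 0.9516
φ_{22} = 0.6596 / 0.9516 = 0.693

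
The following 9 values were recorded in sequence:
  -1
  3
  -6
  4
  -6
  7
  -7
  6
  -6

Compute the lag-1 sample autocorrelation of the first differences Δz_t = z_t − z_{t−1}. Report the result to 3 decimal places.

First differences Δz: 4, -9, 10, -10, 13, -14, 13, -12
Mean of differences = -0.6250
Numerator Σ(Δz_t−Δz̄)(Δz_{t+1}−Δz̄) = -874.5156
Denominator Σ(Δz_t−Δz̄)² = 971.8750
r_1(Δz) = -874.5156 / 971.8750 = -0.900

-0.900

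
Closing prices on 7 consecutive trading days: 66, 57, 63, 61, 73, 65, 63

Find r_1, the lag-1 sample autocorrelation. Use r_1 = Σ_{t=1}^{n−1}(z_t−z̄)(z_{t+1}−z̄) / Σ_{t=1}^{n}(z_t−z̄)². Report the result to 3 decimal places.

Mean z̄ = (66 + 57 + 63 + 61 + 73 + 65 + 63)/7 = 64.0000
Deviations from mean: 2.0000, -7.0000, -1.0000, -3.0000, 9.0000, 1.0000, -1.0000
Numerator Σ_{t=1}^{6}(z_t−z̄)(z_{t+1}−z̄) = -23.0000
Denominator Σ(z_t−z̄)² = 146.0000
r_1 = -23.0000 / 146.0000 = -0.158

-0.158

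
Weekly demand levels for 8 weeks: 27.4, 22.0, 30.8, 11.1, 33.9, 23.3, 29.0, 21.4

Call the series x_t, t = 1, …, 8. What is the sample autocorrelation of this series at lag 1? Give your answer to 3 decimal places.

Mean x̄ = (27.4 + 22.0 + 30.8 + 11.1 + 33.9 + 23.3 + 29.0 + 21.4)/8 = 24.8625
Deviations from mean: 2.5375, -2.8625, 5.9375, -13.7625, 9.0375, -1.5625, 4.1375, -3.4625
Σ(x_t−x̄)(x_{t+1}−x̄) = (-7.2636) + (-16.9961) + (-81.7148) + (-124.3786) + (-14.1211) + (-6.4648) + (-14.3261) = -265.2652
Denominator Σ(x_t−x̄)² = 352.5188
r_1 = -265.2652 / 352.5188 = -0.752

-0.752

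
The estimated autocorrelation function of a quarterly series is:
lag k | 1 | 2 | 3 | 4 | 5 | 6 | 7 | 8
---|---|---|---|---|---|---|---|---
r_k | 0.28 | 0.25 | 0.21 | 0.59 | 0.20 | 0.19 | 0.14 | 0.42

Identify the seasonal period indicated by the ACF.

4

The largest autocorrelation is r_4 = 0.59, with a weaker echo at lag 8 (0.42); the remaining lags stay at or below 0.28. The elevated value at lag 1 (0.28), dropping to 0.25 at lag 2, reflects decaying short-term dependence rather than seasonality.
The dominant spike at lag 4 indicates a seasonal period of 4.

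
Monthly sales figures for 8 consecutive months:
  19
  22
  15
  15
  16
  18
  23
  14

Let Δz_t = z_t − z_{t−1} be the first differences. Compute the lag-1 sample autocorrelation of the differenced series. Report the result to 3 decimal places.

First differences Δz: 3, -7, 0, 1, 2, 5, -9
Mean of differences = -0.7143
Numerator Σ(Δz_t−Δz̄)(Δz_{t+1}−Δz̄) = -53.7959
Denominator Σ(Δz_t−Δz̄)² = 165.4286
r_1(Δz) = -53.7959 / 165.4286 = -0.325

-0.325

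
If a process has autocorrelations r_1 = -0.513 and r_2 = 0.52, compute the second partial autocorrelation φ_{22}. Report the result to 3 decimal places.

φ_{22} = (r_2 − r_1²) / (1 − r_1²)
r_1² = (-0.513)² = 0.263169
Numerator = 0.52 − 0.2632 = 0.2568; denominator = 1 − 0.2632 = 0.7368
φ_{22} = 0.2568 / 0.7368 = 0.349

0.349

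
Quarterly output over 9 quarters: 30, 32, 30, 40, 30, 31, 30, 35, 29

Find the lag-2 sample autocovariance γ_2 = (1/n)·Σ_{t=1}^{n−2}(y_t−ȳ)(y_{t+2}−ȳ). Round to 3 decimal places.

Mean ȳ = (30 + 32 + 30 + 40 + 30 + 31 + 30 + 35 + 29)/9 = 31.8889
Σ_{t=1}^{7}(y_t−ȳ)(y_{t+2}−ȳ) = 7.0864
γ_2 = 7.0864 / 9 = 0.787

0.787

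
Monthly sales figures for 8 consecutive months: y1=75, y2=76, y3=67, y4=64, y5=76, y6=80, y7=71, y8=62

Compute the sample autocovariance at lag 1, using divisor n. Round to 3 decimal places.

4.357

Mean ȳ = (75 + 76 + 67 + 64 + 76 + 80 + 71 + 62)/8 = 71.3750
Σ_{t=1}^{7}(y_t−ȳ)(y_{t+1}−ȳ) = 34.8594
γ_1 = 34.8594 / 8 = 4.357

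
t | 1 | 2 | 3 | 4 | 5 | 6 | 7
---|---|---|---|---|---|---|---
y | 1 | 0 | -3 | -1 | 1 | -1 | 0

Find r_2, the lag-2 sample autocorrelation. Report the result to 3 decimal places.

-0.568

Mean ȳ = (1 + 0 − 3 − 1 + 1 − 1 + 0)/7 = -0.4286
Deviations from mean: 1.4286, 0.4286, -2.5714, -0.5714, 1.4286, -0.5714, 0.4286
Numerator Σ_{t=1}^{5}(y_t−ȳ)(y_{t+2}−ȳ) = -6.6531
Denominator Σ(y_t−ȳ)² = 11.7143
r_2 = -6.6531 / 11.7143 = -0.568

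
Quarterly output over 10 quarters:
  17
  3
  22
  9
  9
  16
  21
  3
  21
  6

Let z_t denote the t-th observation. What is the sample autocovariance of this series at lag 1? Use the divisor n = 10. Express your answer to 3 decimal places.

-35.409

Mean z̄ = (17 + 3 + 22 + 9 + 9 + 16 + 21 + 3 + 21 + 6)/10 = 12.7000
Σ_{t=1}^{9}(z_t−z̄)(z_{t+1}−z̄) = -354.0900
γ_1 = -354.0900 / 10 = -35.409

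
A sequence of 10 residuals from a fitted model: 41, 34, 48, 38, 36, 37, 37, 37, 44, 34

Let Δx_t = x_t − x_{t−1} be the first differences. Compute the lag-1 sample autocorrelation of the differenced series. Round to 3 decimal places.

First differences Δx: -7, 14, -10, -2, 1, 0, 0, 7, -10
Mean of differences = -0.7778
Numerator Σ(Δx_t−Δx̄)(Δx_{t+1}−Δx̄) = -282.8272
Denominator Σ(Δx_t−Δx̄)² = 493.5556
r_1(Δx) = -282.8272 / 493.5556 = -0.573

-0.573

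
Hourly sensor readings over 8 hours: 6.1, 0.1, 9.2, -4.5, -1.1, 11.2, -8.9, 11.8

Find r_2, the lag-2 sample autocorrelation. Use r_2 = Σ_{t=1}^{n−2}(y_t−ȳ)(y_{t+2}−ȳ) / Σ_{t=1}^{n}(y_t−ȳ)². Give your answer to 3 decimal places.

0.180

Mean ȳ = (6.1 + 0.1 + 9.2 − 4.5 − 1.1 + 11.2 − 8.9 + 11.8)/8 = 2.9875
Deviations from mean: 3.1125, -2.8875, 6.2125, -7.4875, -4.0875, 8.2125, -11.8875, 8.8125
Numerator Σ_{t=1}^{6}(y_t−ȳ)(y_{t+2}−ȳ) = 75.0347
Denominator Σ(y_t−ȳ)² = 415.8088
r_2 = 75.0347 / 415.8088 = 0.180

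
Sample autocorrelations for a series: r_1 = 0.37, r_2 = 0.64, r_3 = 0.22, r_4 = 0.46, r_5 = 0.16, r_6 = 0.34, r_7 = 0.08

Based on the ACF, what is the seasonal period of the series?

The largest autocorrelation is r_2 = 0.64, with a weaker echo at lag 4 (0.46); the remaining lags stay at or below 0.37.
The dominant spike at lag 2 indicates a seasonal period of 2.

2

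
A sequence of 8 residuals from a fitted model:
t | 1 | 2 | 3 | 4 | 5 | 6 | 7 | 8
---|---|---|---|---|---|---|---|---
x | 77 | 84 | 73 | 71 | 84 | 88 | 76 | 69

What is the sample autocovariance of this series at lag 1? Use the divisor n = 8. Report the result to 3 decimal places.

2.117

Mean x̄ = (77 + 84 + 73 + 71 + 84 + 88 + 76 + 69)/8 = 77.7500
Σ_{t=1}^{7}(x_t−x̄)(x_{t+1}−x̄) = 16.9375
γ_1 = 16.9375 / 8 = 2.117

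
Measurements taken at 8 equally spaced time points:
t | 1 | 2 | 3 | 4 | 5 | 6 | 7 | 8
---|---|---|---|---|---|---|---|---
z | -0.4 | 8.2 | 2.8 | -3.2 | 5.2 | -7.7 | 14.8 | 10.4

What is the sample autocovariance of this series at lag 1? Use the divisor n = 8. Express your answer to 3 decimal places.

-11.973

Mean z̄ = (-0.4 + 8.2 + 2.8 − 3.2 + 5.2 − 7.7 + 14.8 + 10.4)/8 = 3.7625
Σ_{t=1}^{7}(z_t−z̄)(z_{t+1}−z̄) = -95.7827
γ_1 = -95.7827 / 8 = -11.973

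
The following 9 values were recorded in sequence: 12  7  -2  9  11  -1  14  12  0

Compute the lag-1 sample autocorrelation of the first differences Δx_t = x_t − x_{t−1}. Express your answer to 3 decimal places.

First differences Δx: -5, -9, 11, 2, -12, 15, -2, -12
Mean of differences = -1.5000
Numerator Σ(Δx_t−Δx̄)(Δx_{t+1}−Δx̄) = -236.7500
Denominator Σ(Δx_t−Δx̄)² = 730.0000
r_1(Δx) = -236.7500 / 730.0000 = -0.324

-0.324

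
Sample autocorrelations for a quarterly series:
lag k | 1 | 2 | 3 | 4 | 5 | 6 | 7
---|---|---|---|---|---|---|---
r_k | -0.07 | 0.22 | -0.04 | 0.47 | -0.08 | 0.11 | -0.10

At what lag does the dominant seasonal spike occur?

The largest autocorrelation is r_4 = 0.47; the remaining lags stay at or below 0.22.
The dominant spike at lag 4 indicates a seasonal period of 4.

4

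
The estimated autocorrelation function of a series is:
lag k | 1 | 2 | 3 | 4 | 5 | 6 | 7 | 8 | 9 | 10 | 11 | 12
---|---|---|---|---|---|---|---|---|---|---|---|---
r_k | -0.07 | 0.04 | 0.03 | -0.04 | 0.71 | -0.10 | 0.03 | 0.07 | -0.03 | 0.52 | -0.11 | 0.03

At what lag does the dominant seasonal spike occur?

5

The largest autocorrelation is r_5 = 0.71, with a weaker echo at lag 10 (0.52); the remaining lags stay at or below 0.07.
The dominant spike at lag 5 indicates a seasonal period of 5.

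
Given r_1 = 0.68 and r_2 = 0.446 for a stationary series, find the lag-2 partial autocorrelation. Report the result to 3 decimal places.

-0.031

φ_{22} = (r_2 − r_1²) / (1 − r_1²)
r_1² = (0.68)² = 0.4624
Numerator = 0.446 − 0.4624 = -0.0164; denominator = 1 − 0.4624 = 0.5376
φ_{22} = -0.0164 / 0.5376 = -0.031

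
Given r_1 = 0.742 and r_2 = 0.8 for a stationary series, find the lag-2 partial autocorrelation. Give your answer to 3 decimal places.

0.555

φ_{22} = (r_2 − r_1²) / (1 − r_1²)
r_1² = (0.742)² = 0.550564
Numerator = 0.8 − 0.5506 = 0.2494; denominator = 1 − 0.5506 = 0.4494
φ_{22} = 0.2494 / 0.4494 = 0.555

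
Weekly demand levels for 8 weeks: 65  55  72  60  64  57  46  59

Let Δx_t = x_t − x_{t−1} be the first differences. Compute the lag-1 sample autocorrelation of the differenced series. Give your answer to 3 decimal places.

First differences Δx: -10, 17, -12, 4, -7, -11, 13
Mean of differences = -0.8571
Numerator Σ(Δx_t−Δx̄)(Δx_{t+1}−Δx̄) = -524.4490
Denominator Σ(Δx_t−Δx̄)² = 882.8571
r_1(Δx) = -524.4490 / 882.8571 = -0.594

-0.594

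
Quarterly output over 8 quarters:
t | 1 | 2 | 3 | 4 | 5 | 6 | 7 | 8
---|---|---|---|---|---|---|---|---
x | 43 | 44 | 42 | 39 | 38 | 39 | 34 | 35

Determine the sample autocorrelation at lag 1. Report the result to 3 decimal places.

Mean x̄ = (43 + 44 + 42 + 39 + 38 + 39 + 34 + 35)/8 = 39.2500
Deviations from mean: 3.7500, 4.7500, 2.7500, -0.2500, -1.2500, -0.2500, -5.2500, -4.2500
Σ(x_t−x̄)(x_{t+1}−x̄) = (17.8125) + (13.0625) + (-0.6875) + (0.3125) + (0.3125) + (1.3125) + (22.3125) = 54.4375
Denominator Σ(x_t−x̄)² = 91.5000
r_1 = 54.4375 / 91.5000 = 0.595

0.595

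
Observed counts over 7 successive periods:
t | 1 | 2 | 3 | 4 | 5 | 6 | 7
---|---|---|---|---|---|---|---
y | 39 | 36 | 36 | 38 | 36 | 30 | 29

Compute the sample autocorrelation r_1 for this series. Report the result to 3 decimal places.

0.407

Mean ȳ = (39 + 36 + 36 + 38 + 36 + 30 + 29)/7 = 34.8571
Numerator Σ_{t=1}^{6}(y_t−ȳ)(y_{t+1}−ȳ) = 36.1224
Denominator Σ(y_t−ȳ)² = 88.8571
r_1 = 36.1224 / 88.8571 = 0.407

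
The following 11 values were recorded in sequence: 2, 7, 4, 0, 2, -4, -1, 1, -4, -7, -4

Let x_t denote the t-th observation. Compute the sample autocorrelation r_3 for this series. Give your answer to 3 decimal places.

Mean x̄ = (2 + 7 + 4 + 0 + 2 − 4 − 1 + 1 − 4 − 7 − 4)/11 = -0.3636
Numerator Σ_{t=1}^{8}(x_t−x̄)(x_{t+3}−x̄) = 17.8760
Denominator Σ(x_t−x̄)² = 170.5455
r_3 = 17.8760 / 170.5455 = 0.105

0.105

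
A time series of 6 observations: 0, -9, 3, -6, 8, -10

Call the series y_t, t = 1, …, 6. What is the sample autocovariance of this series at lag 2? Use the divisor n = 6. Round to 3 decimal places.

20.019

Mean ȳ = (0 − 9 + 3 − 6 + 8 − 10)/6 = -2.3333
Σ_{t=1}^{4}(y_t−ȳ)(y_{t+2}−ȳ) = 120.1111
γ_2 = 120.1111 / 6 = 20.019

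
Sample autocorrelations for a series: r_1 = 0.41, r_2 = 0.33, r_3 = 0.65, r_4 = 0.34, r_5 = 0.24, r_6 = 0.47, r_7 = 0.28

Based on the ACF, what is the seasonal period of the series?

The largest autocorrelation is r_3 = 0.65, with a weaker echo at lag 6 (0.47); the remaining lags stay at or below 0.41. The elevated value at lag 1 (0.41), dropping to 0.33 at lag 2, reflects decaying short-term dependence rather than seasonality.
The dominant spike at lag 3 indicates a seasonal period of 3.

3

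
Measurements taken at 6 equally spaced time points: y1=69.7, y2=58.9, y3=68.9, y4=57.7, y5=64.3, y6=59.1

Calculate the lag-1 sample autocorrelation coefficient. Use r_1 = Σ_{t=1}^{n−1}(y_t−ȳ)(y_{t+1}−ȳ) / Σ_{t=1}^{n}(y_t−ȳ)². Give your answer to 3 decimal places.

Mean ȳ = (69.7 + 58.9 + 68.9 + 57.7 + 64.3 + 59.1)/6 = 63.1000
Numerator Σ_{t=1}^{5}(y_t−ȳ)(y_{t+1}−ȳ) = -94.6800
Denominator Σ(y_t−ȳ)² = 141.4400
r_1 = -94.6800 / 141.4400 = -0.669

-0.669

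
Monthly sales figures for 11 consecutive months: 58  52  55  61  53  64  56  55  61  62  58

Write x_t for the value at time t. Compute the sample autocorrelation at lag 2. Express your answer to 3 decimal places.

-0.075

Mean x̄ = (58 + 52 + 55 + 61 + 53 + 64 + 56 + 55 + 61 + 62 + 58)/11 = 57.7273
Numerator Σ_{t=1}^{9}(x_t−x̄)(x_{t+2}−x̄) = -11.4215
Denominator Σ(x_t−x̄)² = 152.1818
r_2 = -11.4215 / 152.1818 = -0.075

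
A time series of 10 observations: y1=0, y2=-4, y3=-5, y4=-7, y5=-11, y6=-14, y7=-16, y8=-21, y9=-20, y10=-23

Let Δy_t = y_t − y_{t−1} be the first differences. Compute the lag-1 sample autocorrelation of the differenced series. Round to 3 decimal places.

First differences Δy: -4, -1, -2, -4, -3, -2, -5, 1, -3
Mean of differences = -2.5556
Numerator Σ(Δy_t−Δȳ)(Δy_{t+1}−Δȳ) = -13.4198
Denominator Σ(Δy_t−Δȳ)² = 26.2222
r_1(Δy) = -13.4198 / 26.2222 = -0.512

-0.512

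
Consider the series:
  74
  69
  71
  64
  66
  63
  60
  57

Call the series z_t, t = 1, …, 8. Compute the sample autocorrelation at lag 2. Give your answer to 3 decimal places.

0.294

Mean z̄ = (74 + 69 + 71 + 64 + 66 + 63 + 60 + 57)/8 = 65.5000
Numerator Σ_{t=1}^{6}(z_t−z̄)(z_{t+2}−z̄) = 66.5000
Denominator Σ(z_t−z̄)² = 226.0000
r_2 = 66.5000 / 226.0000 = 0.294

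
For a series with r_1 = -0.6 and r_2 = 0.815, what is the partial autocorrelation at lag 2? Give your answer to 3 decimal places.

φ_{22} = (r_2 − r_1²) / (1 − r_1²)
r_1² = (-0.6)² = 0.36
Numerator = 0.815 − 0.3600 = 0.4550; denominator = 1 − 0.3600 = 0.6400
φ_{22} = 0.4550 / 0.6400 = 0.711

0.711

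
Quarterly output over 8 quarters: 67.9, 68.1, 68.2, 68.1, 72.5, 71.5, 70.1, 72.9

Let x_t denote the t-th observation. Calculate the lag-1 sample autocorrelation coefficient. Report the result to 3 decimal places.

0.319

Mean x̄ = (67.9 + 68.1 + 68.2 + 68.1 + 72.5 + 71.5 + 70.1 + 72.9)/8 = 69.9125
Deviations from mean: -2.0125, -1.8125, -1.7125, -1.8125, 2.5875, 1.5875, 0.1875, 2.9875
Numerator Σ_{t=1}^{7}(x_t−x̄)(x_{t+1}−x̄) = 10.1311
Denominator Σ(x_t−x̄)² = 31.7288
r_1 = 10.1311 / 31.7288 = 0.319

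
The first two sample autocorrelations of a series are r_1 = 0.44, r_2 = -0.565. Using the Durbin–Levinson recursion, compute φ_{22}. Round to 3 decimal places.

-0.941

φ_{22} = (r_2 − r_1²) / (1 − r_1²)
r_1² = (0.44)² = 0.1936
Numerator = -0.565 − 0.1936 = -0.7586; denominator = 1 − 0.1936 = 0.8064
φ_{22} = -0.7586 / 0.8064 = -0.941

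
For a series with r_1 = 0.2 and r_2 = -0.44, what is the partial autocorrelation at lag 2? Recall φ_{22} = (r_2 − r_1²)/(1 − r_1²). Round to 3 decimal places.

-0.500

φ_{22} = (r_2 − r_1²) / (1 − r_1²)
r_1² = (0.2)² = 0.04
Numerator = -0.44 − 0.0400 = -0.4800; denominator = 1 − 0.0400 = 0.9600
φ_{22} = -0.4800 / 0.9600 = -0.500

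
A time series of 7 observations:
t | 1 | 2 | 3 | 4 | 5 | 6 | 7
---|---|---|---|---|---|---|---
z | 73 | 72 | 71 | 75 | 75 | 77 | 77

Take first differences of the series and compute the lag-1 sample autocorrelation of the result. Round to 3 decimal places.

-0.351

First differences Δz: -1, -1, 4, 0, 2, 0
Mean of differences = 0.6667
Numerator Σ(Δz_t−Δz̄)(Δz_{t+1}−Δz̄) = -6.7778
Denominator Σ(Δz_t−Δz̄)² = 19.3333
r_1(Δz) = -6.7778 / 19.3333 = -0.351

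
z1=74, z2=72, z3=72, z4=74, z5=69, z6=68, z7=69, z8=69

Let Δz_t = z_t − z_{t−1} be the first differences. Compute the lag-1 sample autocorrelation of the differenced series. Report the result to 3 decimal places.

First differences Δz: -2, 0, 2, -5, -1, 1, 0
Mean of differences = -0.7143
Numerator Σ(Δz_t−Δz̄)(Δz_{t+1}−Δz̄) = -8.6531
Denominator Σ(Δz_t−Δz̄)² = 31.4286
r_1(Δz) = -8.6531 / 31.4286 = -0.275

-0.275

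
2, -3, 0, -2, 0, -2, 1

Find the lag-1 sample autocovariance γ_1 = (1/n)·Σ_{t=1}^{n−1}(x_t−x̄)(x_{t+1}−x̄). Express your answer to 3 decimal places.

-1.761

Mean x̄ = (2 − 3 + 0 − 2 + 0 − 2 + 1)/7 = -0.5714
Σ_{t=1}^{6}(x_t−x̄)(x_{t+1}−x̄) = -12.3265
γ_1 = -12.3265 / 7 = -1.761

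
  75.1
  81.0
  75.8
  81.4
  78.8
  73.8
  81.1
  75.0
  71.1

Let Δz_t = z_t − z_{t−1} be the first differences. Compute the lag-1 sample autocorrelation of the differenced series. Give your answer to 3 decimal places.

First differences Δz: 5.9, -5.2, 5.6, -2.6, -5.0, 7.3, -6.1, -3.9
Mean of differences = -0.5000
Numerator Σ(Δz_t−Δz̄)(Δz_{t+1}−Δz̄) = -121.8500
Denominator Σ(Δz_t−Δz̄)² = 228.6800
r_1(Δz) = -121.8500 / 228.6800 = -0.533

-0.533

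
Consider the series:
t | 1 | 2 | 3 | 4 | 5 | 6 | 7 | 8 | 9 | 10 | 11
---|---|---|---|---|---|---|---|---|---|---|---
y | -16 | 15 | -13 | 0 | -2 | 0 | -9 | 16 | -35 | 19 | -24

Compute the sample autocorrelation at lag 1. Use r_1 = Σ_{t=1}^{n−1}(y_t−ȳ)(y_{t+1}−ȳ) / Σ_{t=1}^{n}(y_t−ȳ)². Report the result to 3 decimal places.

Mean ȳ = (-16 + 15 − 13 + 0 − 2 + 0 − 9 + 16 − 35 + 19 − 24)/11 = -4.4545
Numerator Σ_{t=1}^{10}(y_t−ȳ)(y_{t+1}−ȳ) = -2319.9339
Denominator Σ(y_t−ȳ)² = 2934.7273
r_1 = -2319.9339 / 2934.7273 = -0.791

-0.791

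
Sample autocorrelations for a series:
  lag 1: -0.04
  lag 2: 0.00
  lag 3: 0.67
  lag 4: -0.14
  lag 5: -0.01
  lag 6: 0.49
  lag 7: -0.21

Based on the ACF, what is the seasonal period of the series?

3

The largest autocorrelation is r_3 = 0.67, with a weaker echo at lag 6 (0.49); the remaining lags stay at or below 0.00.
The dominant spike at lag 3 indicates a seasonal period of 3.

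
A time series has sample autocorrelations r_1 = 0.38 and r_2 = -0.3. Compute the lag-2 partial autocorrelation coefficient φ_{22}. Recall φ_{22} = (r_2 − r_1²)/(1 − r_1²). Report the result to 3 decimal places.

φ_{22} = (r_2 − r_1²) / (1 − r_1²)
r_1² = (0.38)² = 0.1444
Numerator = -0.3 − 0.1444 = -0.4444; denominator = 1 − 0.1444 = 0.8556
φ_{22} = -0.4444 / 0.8556 = -0.519

-0.519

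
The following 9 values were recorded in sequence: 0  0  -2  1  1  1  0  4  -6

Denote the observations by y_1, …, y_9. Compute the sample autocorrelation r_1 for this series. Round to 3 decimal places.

-0.398

Mean ȳ = (0 + 0 − 2 + 1 + 1 + 1 + 0 + 4 − 6)/9 = -0.1111
Numerator Σ_{t=1}^{8}(y_t−ȳ)(y_{t+1}−ȳ) = -23.4568
Denominator Σ(y_t−ȳ)² = 58.8889
r_1 = -23.4568 / 58.8889 = -0.398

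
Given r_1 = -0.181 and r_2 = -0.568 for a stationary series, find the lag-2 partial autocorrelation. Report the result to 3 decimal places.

-0.621

φ_{22} = (r_2 − r_1²) / (1 − r_1²)
r_1² = (-0.181)² = 0.032761
Numerator = -0.568 − 0.0328 = -0.6008; denominator = 1 − 0.0328 = 0.9672
φ_{22} = -0.6008 / 0.9672 = -0.621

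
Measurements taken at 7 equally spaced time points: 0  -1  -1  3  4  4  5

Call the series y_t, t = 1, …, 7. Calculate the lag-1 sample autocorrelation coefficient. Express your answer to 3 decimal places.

Mean ȳ = (0 − 1 − 1 + 3 + 4 + 4 + 5)/7 = 2.0000
Deviations from mean: -2.0000, -3.0000, -3.0000, 1.0000, 2.0000, 2.0000, 3.0000
Σ(y_t−ȳ)(y_{t+1}−ȳ) = (6.0000) + (9.0000) + (-3.0000) + (2.0000) + (4.0000) + (6.0000) = 24.0000
Denominator Σ(y_t−ȳ)² = 40.0000
r_1 = 24.0000 / 40.0000 = 0.600

0.600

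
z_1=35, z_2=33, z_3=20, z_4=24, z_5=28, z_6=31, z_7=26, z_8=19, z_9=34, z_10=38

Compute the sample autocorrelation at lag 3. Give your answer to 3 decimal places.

Mean z̄ = (35 + 33 + 20 + 24 + 28 + 31 + 26 + 19 + 34 + 38)/10 = 28.8000
Σ(z_t−z̄)(z_{t+3}−z̄) = (-29.7600) + (-3.3600) + (-19.3600) + (13.4400) + (7.8400) + (11.4400) + (-25.7600) = -45.5200
Denominator Σ(z_t−z̄)² = 377.6000
r_3 = -45.5200 / 377.6000 = -0.121

-0.121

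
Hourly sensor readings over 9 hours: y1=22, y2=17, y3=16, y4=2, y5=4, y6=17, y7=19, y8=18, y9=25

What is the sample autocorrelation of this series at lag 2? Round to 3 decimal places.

-0.096

Mean ȳ = (22 + 17 + 16 + 2 + 4 + 17 + 19 + 18 + 25)/9 = 15.5556
Numerator Σ_{t=1}^{7}(y_t−ȳ)(y_{t+2}−ȳ) = -45.1728
Denominator Σ(y_t−ȳ)² = 470.2222
r_2 = -45.1728 / 470.2222 = -0.096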